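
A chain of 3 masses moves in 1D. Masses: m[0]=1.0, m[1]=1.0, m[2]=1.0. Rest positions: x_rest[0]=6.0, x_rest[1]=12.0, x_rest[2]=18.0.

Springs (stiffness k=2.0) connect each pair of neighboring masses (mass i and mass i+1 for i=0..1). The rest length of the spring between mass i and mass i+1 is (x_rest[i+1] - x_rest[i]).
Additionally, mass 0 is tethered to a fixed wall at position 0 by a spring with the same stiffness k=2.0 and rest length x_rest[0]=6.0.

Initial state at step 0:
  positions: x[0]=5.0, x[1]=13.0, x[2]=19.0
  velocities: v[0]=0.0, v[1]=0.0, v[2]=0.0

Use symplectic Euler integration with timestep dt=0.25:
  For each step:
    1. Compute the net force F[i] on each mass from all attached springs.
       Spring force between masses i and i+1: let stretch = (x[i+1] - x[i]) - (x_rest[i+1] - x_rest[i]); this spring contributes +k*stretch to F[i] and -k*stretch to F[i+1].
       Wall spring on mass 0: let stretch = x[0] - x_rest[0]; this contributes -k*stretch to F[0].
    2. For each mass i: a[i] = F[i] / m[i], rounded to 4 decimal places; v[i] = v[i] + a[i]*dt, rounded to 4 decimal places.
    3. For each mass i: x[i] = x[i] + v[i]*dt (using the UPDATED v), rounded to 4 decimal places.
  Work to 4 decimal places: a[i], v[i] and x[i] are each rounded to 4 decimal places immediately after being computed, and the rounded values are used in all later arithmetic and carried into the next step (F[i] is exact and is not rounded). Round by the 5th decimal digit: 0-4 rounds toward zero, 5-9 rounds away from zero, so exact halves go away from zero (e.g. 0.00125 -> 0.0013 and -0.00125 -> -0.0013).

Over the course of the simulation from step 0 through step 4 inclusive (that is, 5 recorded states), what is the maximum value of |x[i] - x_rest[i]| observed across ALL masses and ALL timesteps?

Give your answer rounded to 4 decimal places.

Step 0: x=[5.0000 13.0000 19.0000] v=[0.0000 0.0000 0.0000]
Step 1: x=[5.3750 12.7500 19.0000] v=[1.5000 -1.0000 0.0000]
Step 2: x=[6.0000 12.3594 18.9688] v=[2.5000 -1.5625 -0.1250]
Step 3: x=[6.6699 12.0000 18.8614] v=[2.6797 -1.4375 -0.4297]
Step 4: x=[7.1724 11.8320 18.6463] v=[2.0098 -0.6719 -0.8604]
Max displacement = 1.1724

Answer: 1.1724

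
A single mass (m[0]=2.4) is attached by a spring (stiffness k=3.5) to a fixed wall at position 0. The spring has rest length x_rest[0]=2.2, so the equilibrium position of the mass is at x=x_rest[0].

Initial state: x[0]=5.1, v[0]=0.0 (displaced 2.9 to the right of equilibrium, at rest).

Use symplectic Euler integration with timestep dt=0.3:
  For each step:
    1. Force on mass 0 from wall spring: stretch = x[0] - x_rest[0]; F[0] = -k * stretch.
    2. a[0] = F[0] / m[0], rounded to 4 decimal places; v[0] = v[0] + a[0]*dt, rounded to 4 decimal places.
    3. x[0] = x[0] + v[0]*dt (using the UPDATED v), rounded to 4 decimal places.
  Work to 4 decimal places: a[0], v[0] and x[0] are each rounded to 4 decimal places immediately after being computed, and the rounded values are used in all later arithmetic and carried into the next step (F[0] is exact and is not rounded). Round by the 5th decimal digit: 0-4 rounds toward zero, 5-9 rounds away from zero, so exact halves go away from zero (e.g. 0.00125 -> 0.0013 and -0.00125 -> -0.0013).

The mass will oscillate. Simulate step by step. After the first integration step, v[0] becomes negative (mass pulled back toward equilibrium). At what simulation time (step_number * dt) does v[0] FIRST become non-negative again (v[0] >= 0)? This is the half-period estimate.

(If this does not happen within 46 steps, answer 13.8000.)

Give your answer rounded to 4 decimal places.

Step 0: x=[5.1000] v=[0.0000]
Step 1: x=[4.7194] v=[-1.2688]
Step 2: x=[4.0081] v=[-2.3710]
Step 3: x=[3.0595] v=[-3.1620]
Step 4: x=[1.9981] v=[-3.5380]
Step 5: x=[0.9632] v=[-3.4497]
Step 6: x=[0.0906] v=[-2.9086]
Step 7: x=[-0.5051] v=[-1.9857]
Step 8: x=[-0.7458] v=[-0.8022]
Step 9: x=[-0.5998] v=[0.4866]
First v>=0 after going negative at step 9, time=2.7000

Answer: 2.7000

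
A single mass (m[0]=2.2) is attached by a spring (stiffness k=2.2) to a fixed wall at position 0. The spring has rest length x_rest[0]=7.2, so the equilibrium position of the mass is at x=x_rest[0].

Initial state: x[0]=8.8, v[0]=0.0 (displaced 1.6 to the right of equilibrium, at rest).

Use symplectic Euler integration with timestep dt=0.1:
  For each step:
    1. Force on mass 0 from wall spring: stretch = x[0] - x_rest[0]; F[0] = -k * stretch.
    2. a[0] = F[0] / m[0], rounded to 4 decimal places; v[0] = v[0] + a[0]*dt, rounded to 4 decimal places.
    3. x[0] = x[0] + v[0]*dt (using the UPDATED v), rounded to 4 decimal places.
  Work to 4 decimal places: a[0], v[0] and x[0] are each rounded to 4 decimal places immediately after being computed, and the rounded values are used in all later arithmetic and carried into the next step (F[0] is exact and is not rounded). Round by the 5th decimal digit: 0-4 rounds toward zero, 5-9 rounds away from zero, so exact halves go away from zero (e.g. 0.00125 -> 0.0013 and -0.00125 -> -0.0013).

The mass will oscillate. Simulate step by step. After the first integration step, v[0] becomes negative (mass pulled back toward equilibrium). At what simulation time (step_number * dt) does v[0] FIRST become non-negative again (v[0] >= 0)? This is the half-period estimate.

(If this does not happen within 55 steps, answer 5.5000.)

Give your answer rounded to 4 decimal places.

Answer: 3.2000

Derivation:
Step 0: x=[8.8000] v=[0.0000]
Step 1: x=[8.7840] v=[-0.1600]
Step 2: x=[8.7522] v=[-0.3184]
Step 3: x=[8.7048] v=[-0.4736]
Step 4: x=[8.6424] v=[-0.6241]
Step 5: x=[8.5656] v=[-0.7683]
Step 6: x=[8.4751] v=[-0.9049]
Step 7: x=[8.3719] v=[-1.0324]
Step 8: x=[8.2569] v=[-1.1496]
Step 9: x=[8.1314] v=[-1.2553]
Step 10: x=[7.9966] v=[-1.3484]
Step 11: x=[7.8538] v=[-1.4281]
Step 12: x=[7.7045] v=[-1.4935]
Step 13: x=[7.5501] v=[-1.5440]
Step 14: x=[7.3922] v=[-1.5790]
Step 15: x=[7.2324] v=[-1.5982]
Step 16: x=[7.0723] v=[-1.6014]
Step 17: x=[6.9134] v=[-1.5886]
Step 18: x=[6.7574] v=[-1.5599]
Step 19: x=[6.6058] v=[-1.5156]
Step 20: x=[6.4602] v=[-1.4562]
Step 21: x=[6.3220] v=[-1.3822]
Step 22: x=[6.1926] v=[-1.2944]
Step 23: x=[6.0732] v=[-1.1937]
Step 24: x=[5.9651] v=[-1.0810]
Step 25: x=[5.8694] v=[-0.9575]
Step 26: x=[5.7870] v=[-0.8244]
Step 27: x=[5.7187] v=[-0.6831]
Step 28: x=[5.6652] v=[-0.5350]
Step 29: x=[5.6271] v=[-0.3815]
Step 30: x=[5.6047] v=[-0.2242]
Step 31: x=[5.5982] v=[-0.0647]
Step 32: x=[5.6078] v=[0.0955]
First v>=0 after going negative at step 32, time=3.2000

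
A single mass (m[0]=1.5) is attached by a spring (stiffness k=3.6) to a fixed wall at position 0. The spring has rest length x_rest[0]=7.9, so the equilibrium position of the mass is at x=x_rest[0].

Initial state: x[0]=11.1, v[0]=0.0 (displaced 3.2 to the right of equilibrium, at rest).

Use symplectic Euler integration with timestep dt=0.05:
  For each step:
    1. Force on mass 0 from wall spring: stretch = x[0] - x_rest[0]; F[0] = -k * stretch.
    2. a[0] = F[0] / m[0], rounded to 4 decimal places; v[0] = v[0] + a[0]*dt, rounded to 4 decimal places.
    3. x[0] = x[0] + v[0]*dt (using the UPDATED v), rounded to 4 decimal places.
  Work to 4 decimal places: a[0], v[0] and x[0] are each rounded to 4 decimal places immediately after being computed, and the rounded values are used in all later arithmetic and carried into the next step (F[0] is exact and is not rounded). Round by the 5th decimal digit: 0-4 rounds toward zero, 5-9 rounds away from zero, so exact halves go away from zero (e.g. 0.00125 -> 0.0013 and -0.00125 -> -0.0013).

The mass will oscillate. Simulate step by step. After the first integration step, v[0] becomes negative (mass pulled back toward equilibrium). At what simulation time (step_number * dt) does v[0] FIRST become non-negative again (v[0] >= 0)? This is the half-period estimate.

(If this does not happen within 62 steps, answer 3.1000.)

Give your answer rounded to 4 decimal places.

Answer: 2.0500

Derivation:
Step 0: x=[11.1000] v=[0.0000]
Step 1: x=[11.0808] v=[-0.3840]
Step 2: x=[11.0425] v=[-0.7657]
Step 3: x=[10.9854] v=[-1.1428]
Step 4: x=[10.9097] v=[-1.5131]
Step 5: x=[10.8160] v=[-1.8743]
Step 6: x=[10.7048] v=[-2.2242]
Step 7: x=[10.5768] v=[-2.5608]
Step 8: x=[10.4327] v=[-2.8820]
Step 9: x=[10.2734] v=[-3.1859]
Step 10: x=[10.0999] v=[-3.4707]
Step 11: x=[9.9132] v=[-3.7347]
Step 12: x=[9.7144] v=[-3.9763]
Step 13: x=[9.5047] v=[-4.1940]
Step 14: x=[9.2854] v=[-4.3866]
Step 15: x=[9.0578] v=[-4.5529]
Step 16: x=[8.8232] v=[-4.6918]
Step 17: x=[8.5831] v=[-4.8026]
Step 18: x=[8.3389] v=[-4.8846]
Step 19: x=[8.0920] v=[-4.9373]
Step 20: x=[7.8440] v=[-4.9603]
Step 21: x=[7.5963] v=[-4.9536]
Step 22: x=[7.3504] v=[-4.9172]
Step 23: x=[7.1078] v=[-4.8513]
Step 24: x=[6.8700] v=[-4.7562]
Step 25: x=[6.6384] v=[-4.6326]
Step 26: x=[6.4143] v=[-4.4812]
Step 27: x=[6.1992] v=[-4.3029]
Step 28: x=[5.9943] v=[-4.0988]
Step 29: x=[5.8008] v=[-3.8701]
Step 30: x=[5.6199] v=[-3.6182]
Step 31: x=[5.4527] v=[-3.3446]
Step 32: x=[5.3002] v=[-3.0509]
Step 33: x=[5.1633] v=[-2.7389]
Step 34: x=[5.0428] v=[-2.4105]
Step 35: x=[4.9394] v=[-2.0676]
Step 36: x=[4.8538] v=[-1.7123]
Step 37: x=[4.7865] v=[-1.3468]
Step 38: x=[4.7378] v=[-0.9732]
Step 39: x=[4.7081] v=[-0.5937]
Step 40: x=[4.6976] v=[-0.2107]
Step 41: x=[4.7063] v=[0.1736]
First v>=0 after going negative at step 41, time=2.0500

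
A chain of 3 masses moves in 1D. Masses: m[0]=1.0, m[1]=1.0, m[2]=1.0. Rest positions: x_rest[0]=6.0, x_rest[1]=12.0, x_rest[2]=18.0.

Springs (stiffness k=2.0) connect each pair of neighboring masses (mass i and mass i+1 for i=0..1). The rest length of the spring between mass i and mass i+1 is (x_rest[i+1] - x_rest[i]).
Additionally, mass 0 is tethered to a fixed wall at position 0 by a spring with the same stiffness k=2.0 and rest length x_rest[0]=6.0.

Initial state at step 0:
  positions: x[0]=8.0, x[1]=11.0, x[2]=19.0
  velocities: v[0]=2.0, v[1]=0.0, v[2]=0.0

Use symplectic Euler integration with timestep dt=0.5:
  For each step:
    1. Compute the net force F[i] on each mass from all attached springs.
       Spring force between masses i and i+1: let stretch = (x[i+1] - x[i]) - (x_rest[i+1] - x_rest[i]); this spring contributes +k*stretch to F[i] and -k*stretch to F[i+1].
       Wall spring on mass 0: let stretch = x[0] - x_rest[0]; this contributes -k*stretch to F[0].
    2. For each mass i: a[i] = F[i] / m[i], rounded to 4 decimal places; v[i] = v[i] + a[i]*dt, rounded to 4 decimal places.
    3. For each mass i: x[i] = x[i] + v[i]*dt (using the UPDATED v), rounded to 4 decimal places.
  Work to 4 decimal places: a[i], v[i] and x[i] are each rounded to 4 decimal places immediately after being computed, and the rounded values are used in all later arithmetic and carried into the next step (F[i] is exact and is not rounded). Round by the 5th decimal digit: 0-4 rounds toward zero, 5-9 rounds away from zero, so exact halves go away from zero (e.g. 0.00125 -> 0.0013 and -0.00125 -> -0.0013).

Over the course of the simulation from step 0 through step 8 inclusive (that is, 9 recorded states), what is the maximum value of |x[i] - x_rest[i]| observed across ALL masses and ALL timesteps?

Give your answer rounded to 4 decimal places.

Answer: 2.7500

Derivation:
Step 0: x=[8.0000 11.0000 19.0000] v=[2.0000 0.0000 0.0000]
Step 1: x=[6.5000 13.5000 18.0000] v=[-3.0000 5.0000 -2.0000]
Step 2: x=[5.2500 14.7500 17.7500] v=[-2.5000 2.5000 -0.5000]
Step 3: x=[6.1250 12.7500 19.0000] v=[1.7500 -4.0000 2.5000]
Step 4: x=[7.2500 10.5625 20.1250] v=[2.2500 -4.3750 2.2500]
Step 5: x=[6.4063 11.5000 19.4688] v=[-1.6875 1.8750 -1.3125]
Step 6: x=[4.9063 13.8751 17.8282] v=[-3.0001 4.7501 -3.2813]
Step 7: x=[5.4375 13.7423 17.2110] v=[1.0624 -0.2656 -1.2344]
Step 8: x=[7.4024 11.1915 17.8595] v=[3.9297 -5.1017 1.2969]
Max displacement = 2.7500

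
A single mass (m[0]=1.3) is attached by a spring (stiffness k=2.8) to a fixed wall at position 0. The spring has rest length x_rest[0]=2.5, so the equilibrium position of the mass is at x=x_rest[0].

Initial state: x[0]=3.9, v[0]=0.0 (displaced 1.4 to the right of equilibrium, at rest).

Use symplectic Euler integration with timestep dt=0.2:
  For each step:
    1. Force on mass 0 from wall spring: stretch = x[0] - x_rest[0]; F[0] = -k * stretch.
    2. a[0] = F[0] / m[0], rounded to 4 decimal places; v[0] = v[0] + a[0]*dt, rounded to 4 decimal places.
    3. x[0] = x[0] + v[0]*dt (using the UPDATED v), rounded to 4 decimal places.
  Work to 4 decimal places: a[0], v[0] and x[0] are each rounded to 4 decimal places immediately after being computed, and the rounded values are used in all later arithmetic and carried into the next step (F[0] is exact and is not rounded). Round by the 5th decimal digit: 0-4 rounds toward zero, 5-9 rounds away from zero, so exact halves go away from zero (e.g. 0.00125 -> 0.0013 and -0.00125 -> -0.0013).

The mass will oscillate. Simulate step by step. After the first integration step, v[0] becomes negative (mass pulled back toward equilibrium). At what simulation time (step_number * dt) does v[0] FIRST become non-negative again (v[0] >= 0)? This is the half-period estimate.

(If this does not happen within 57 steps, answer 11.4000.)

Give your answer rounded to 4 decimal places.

Answer: 2.2000

Derivation:
Step 0: x=[3.9000] v=[0.0000]
Step 1: x=[3.7794] v=[-0.6031]
Step 2: x=[3.5486] v=[-1.1542]
Step 3: x=[3.2274] v=[-1.6059]
Step 4: x=[2.8436] v=[-1.9192]
Step 5: x=[2.4302] v=[-2.0672]
Step 6: x=[2.0228] v=[-2.0371]
Step 7: x=[1.6565] v=[-1.8315]
Step 8: x=[1.3629] v=[-1.4681]
Step 9: x=[1.1672] v=[-0.9783]
Step 10: x=[1.0864] v=[-0.4042]
Step 11: x=[1.1273] v=[0.2047]
First v>=0 after going negative at step 11, time=2.2000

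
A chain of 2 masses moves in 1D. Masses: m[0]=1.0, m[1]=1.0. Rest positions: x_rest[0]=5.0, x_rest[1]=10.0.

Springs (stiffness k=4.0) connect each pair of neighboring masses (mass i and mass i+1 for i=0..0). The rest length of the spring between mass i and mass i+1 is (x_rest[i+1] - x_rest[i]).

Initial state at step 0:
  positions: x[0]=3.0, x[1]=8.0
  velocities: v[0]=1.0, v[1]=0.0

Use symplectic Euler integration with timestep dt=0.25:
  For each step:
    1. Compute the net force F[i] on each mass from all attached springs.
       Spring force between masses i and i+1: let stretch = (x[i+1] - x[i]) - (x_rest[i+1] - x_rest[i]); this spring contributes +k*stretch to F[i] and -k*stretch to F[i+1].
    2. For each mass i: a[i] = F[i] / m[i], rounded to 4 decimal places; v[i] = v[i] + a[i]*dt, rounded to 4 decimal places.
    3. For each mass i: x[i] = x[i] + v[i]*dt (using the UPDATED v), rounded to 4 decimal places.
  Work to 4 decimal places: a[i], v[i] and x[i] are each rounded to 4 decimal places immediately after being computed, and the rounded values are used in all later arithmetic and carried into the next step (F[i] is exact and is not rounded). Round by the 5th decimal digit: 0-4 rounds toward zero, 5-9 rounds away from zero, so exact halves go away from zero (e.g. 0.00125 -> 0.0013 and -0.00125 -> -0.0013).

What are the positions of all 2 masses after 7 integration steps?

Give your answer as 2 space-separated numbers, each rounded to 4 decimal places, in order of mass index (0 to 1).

Answer: 3.6974 9.0528

Derivation:
Step 0: x=[3.0000 8.0000] v=[1.0000 0.0000]
Step 1: x=[3.2500 8.0000] v=[1.0000 0.0000]
Step 2: x=[3.4375 8.0625] v=[0.7500 0.2500]
Step 3: x=[3.5313 8.2188] v=[0.3750 0.6250]
Step 4: x=[3.5469 8.4532] v=[0.0625 0.9375]
Step 5: x=[3.5391 8.7110] v=[-0.0312 1.0312]
Step 6: x=[3.5743 8.9258] v=[0.1407 0.8593]
Step 7: x=[3.6974 9.0528] v=[0.4922 0.5078]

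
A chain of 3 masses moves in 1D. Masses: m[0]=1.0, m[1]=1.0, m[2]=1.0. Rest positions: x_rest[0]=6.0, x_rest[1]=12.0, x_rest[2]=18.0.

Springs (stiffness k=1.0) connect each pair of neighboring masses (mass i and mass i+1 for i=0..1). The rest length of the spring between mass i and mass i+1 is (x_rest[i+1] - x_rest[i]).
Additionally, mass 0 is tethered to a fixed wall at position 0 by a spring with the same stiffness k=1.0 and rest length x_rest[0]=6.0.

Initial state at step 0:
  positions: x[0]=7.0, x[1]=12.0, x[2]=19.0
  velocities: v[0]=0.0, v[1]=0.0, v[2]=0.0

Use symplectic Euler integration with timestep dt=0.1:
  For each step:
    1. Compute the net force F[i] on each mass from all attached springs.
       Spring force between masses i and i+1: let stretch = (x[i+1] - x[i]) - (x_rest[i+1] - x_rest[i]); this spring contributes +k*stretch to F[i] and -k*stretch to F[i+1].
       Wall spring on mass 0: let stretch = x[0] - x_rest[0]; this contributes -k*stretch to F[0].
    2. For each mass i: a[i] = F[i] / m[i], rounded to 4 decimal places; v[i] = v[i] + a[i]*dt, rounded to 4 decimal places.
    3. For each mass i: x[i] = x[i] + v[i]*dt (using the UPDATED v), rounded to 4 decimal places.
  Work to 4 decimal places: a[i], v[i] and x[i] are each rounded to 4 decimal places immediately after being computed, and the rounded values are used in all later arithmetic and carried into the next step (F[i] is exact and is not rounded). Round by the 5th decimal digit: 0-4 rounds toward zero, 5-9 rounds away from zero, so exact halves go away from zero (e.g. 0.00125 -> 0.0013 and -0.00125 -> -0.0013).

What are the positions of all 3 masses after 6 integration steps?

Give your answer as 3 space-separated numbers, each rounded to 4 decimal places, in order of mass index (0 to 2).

Answer: 6.6205 12.3729 18.8102

Derivation:
Step 0: x=[7.0000 12.0000 19.0000] v=[0.0000 0.0000 0.0000]
Step 1: x=[6.9800 12.0200 18.9900] v=[-0.2000 0.2000 -0.1000]
Step 2: x=[6.9406 12.0593 18.9703] v=[-0.3940 0.3930 -0.1970]
Step 3: x=[6.8830 12.1165 18.9415] v=[-0.5762 0.5722 -0.2881]
Step 4: x=[6.8089 12.1896 18.9044] v=[-0.7412 0.7314 -0.3706]
Step 5: x=[6.7205 12.2761 18.8602] v=[-0.8840 0.8648 -0.4421]
Step 6: x=[6.6205 12.3729 18.8102] v=[-1.0005 0.9677 -0.5005]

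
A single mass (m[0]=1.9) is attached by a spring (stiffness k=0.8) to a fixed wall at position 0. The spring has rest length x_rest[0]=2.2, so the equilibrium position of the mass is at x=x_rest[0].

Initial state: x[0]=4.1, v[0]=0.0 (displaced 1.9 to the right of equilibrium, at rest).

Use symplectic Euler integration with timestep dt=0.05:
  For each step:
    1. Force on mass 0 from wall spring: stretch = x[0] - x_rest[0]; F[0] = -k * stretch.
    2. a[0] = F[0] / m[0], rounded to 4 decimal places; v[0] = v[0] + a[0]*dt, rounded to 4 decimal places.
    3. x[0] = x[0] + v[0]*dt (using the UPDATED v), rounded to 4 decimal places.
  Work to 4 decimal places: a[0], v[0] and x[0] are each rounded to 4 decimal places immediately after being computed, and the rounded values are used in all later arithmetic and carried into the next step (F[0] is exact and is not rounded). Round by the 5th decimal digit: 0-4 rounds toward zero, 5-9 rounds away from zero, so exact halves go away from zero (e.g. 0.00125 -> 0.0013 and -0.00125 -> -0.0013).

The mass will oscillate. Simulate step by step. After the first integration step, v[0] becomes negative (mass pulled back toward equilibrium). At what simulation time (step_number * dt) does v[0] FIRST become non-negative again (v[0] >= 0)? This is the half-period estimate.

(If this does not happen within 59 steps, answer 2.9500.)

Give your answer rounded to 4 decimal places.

Step 0: x=[4.1000] v=[0.0000]
Step 1: x=[4.0980] v=[-0.0400]
Step 2: x=[4.0940] v=[-0.0800]
Step 3: x=[4.0880] v=[-0.1199]
Step 4: x=[4.0800] v=[-0.1596]
Step 5: x=[4.0700] v=[-0.1992]
Step 6: x=[4.0581] v=[-0.2386]
Step 7: x=[4.0442] v=[-0.2777]
Step 8: x=[4.0284] v=[-0.3165]
Step 9: x=[4.0107] v=[-0.3550]
Step 10: x=[3.9910] v=[-0.3931]
Step 11: x=[3.9695] v=[-0.4308]
Step 12: x=[3.9461] v=[-0.4681]
Step 13: x=[3.9209] v=[-0.5049]
Step 14: x=[3.8938] v=[-0.5411]
Step 15: x=[3.8650] v=[-0.5768]
Step 16: x=[3.8344] v=[-0.6119]
Step 17: x=[3.8021] v=[-0.6463]
Step 18: x=[3.7681] v=[-0.6800]
Step 19: x=[3.7325] v=[-0.7130]
Step 20: x=[3.6952] v=[-0.7453]
Step 21: x=[3.6564] v=[-0.7768]
Step 22: x=[3.6160] v=[-0.8075]
Step 23: x=[3.5741] v=[-0.8373]
Step 24: x=[3.5308] v=[-0.8662]
Step 25: x=[3.4861] v=[-0.8942]
Step 26: x=[3.4400] v=[-0.9213]
Step 27: x=[3.3926] v=[-0.9474]
Step 28: x=[3.3440] v=[-0.9725]
Step 29: x=[3.2942] v=[-0.9966]
Step 30: x=[3.2432] v=[-1.0196]
Step 31: x=[3.1911] v=[-1.0416]
Step 32: x=[3.1380] v=[-1.0625]
Step 33: x=[3.0839] v=[-1.0822]
Step 34: x=[3.0289] v=[-1.1008]
Step 35: x=[2.9730] v=[-1.1183]
Step 36: x=[2.9163] v=[-1.1346]
Step 37: x=[2.8588] v=[-1.1497]
Step 38: x=[2.8006] v=[-1.1636]
Step 39: x=[2.7418] v=[-1.1762]
Step 40: x=[2.6824] v=[-1.1876]
Step 41: x=[2.6225] v=[-1.1978]
Step 42: x=[2.5622] v=[-1.2067]
Step 43: x=[2.5015] v=[-1.2143]
Step 44: x=[2.4405] v=[-1.2206]
Step 45: x=[2.3792] v=[-1.2257]
Step 46: x=[2.3177] v=[-1.2295]
Step 47: x=[2.2561] v=[-1.2320]
Step 48: x=[2.1944] v=[-1.2332]
Step 49: x=[2.1327] v=[-1.2331]
Step 50: x=[2.0711] v=[-1.2317]
Step 51: x=[2.0097] v=[-1.2290]
Step 52: x=[1.9485] v=[-1.2250]
Step 53: x=[1.8875] v=[-1.2197]
Step 54: x=[1.8268] v=[-1.2131]
Step 55: x=[1.7665] v=[-1.2052]
Step 56: x=[1.7067] v=[-1.1961]
Step 57: x=[1.6474] v=[-1.1857]
Step 58: x=[1.5887] v=[-1.1741]
Step 59: x=[1.5306] v=[-1.1612]
v[0] did not become non-negative within 59 steps; using fallback time=2.9500

Answer: 2.9500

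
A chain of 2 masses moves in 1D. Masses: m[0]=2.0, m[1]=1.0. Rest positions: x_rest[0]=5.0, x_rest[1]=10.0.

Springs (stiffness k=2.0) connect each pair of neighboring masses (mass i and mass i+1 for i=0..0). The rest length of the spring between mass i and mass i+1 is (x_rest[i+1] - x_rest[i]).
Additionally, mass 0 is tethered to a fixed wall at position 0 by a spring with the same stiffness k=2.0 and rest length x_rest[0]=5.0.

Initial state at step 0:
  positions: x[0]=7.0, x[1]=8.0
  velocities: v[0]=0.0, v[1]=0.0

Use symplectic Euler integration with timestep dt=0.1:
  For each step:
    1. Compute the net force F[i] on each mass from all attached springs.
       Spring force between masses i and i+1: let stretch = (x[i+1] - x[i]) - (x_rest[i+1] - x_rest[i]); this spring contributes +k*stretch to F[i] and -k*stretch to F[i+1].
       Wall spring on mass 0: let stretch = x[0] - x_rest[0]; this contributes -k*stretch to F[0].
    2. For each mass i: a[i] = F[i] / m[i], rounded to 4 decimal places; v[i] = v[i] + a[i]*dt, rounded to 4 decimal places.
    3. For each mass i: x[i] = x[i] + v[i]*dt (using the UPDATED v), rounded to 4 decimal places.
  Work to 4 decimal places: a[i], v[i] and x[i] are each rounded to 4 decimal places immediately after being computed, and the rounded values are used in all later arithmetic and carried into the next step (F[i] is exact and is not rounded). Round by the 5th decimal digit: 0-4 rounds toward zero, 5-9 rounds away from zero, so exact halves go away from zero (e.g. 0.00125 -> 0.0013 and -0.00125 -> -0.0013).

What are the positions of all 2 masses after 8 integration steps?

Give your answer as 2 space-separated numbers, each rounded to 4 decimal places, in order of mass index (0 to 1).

Answer: 5.2297 10.3348

Derivation:
Step 0: x=[7.0000 8.0000] v=[0.0000 0.0000]
Step 1: x=[6.9400 8.0800] v=[-0.6000 0.8000]
Step 2: x=[6.8220 8.2372] v=[-1.1800 1.5720]
Step 3: x=[6.6499 8.4661] v=[-1.7207 2.2890]
Step 4: x=[6.4295 8.7587] v=[-2.2041 2.9258]
Step 5: x=[6.1681 9.1047] v=[-2.6141 3.4600]
Step 6: x=[5.8744 9.4920] v=[-2.9373 3.8727]
Step 7: x=[5.5581 9.9069] v=[-3.1630 4.1492]
Step 8: x=[5.2297 10.3348] v=[-3.2839 4.2794]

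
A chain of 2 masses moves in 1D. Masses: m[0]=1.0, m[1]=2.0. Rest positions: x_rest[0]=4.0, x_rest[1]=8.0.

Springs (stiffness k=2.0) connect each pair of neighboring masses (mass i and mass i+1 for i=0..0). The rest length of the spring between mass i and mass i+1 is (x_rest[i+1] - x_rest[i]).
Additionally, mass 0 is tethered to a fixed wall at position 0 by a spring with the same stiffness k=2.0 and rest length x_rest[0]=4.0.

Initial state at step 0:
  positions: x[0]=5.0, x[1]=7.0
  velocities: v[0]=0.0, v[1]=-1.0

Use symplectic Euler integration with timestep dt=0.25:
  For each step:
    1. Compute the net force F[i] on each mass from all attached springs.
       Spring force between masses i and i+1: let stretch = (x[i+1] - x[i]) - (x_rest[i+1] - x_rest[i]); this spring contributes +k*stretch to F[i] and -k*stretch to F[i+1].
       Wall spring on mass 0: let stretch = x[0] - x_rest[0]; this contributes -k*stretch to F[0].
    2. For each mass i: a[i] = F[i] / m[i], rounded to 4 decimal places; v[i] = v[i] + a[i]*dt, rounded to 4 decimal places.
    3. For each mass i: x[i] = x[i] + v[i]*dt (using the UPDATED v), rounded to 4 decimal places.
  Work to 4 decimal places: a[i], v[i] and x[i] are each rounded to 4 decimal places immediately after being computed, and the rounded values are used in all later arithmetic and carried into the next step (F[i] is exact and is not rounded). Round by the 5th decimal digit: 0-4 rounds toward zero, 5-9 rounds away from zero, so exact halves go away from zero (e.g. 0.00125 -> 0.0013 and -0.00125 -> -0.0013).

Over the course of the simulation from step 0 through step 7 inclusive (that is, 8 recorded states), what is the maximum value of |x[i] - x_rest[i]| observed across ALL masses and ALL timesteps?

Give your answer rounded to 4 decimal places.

Step 0: x=[5.0000 7.0000] v=[0.0000 -1.0000]
Step 1: x=[4.6250 6.8750] v=[-1.5000 -0.5000]
Step 2: x=[3.9531 6.8594] v=[-2.6875 -0.0625]
Step 3: x=[3.1504 6.9121] v=[-3.2109 0.2109]
Step 4: x=[2.4241 6.9797] v=[-2.9053 0.2705]
Step 5: x=[1.9642 7.0126] v=[-1.8396 0.1316]
Step 6: x=[1.8898 6.9800] v=[-0.2975 -0.1305]
Step 7: x=[2.2155 6.8792] v=[1.3027 -0.4031]
Max displacement = 2.1102

Answer: 2.1102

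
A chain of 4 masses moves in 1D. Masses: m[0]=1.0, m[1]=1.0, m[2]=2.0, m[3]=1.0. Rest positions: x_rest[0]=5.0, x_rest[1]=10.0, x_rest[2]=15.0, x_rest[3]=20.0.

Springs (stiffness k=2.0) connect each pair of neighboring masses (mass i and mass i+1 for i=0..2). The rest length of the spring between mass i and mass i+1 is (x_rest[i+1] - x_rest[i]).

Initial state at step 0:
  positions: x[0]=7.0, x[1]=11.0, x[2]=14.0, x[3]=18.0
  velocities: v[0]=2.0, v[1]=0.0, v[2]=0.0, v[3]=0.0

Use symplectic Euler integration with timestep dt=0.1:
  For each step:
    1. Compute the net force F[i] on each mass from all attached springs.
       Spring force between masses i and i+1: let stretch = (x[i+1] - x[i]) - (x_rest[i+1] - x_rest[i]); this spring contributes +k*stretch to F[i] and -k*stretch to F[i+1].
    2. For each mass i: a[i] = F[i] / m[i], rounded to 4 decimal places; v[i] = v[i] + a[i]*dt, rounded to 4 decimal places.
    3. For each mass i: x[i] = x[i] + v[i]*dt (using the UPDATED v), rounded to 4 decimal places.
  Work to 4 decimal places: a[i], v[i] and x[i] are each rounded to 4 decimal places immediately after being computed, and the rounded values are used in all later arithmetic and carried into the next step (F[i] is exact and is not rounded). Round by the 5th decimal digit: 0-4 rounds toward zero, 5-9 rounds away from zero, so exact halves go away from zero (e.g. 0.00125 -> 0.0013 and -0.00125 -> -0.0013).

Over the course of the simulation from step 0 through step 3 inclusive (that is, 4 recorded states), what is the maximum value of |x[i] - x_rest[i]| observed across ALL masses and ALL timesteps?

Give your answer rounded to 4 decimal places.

Step 0: x=[7.0000 11.0000 14.0000 18.0000] v=[2.0000 0.0000 0.0000 0.0000]
Step 1: x=[7.1800 10.9800 14.0100 18.0200] v=[1.8000 -0.2000 0.1000 0.2000]
Step 2: x=[7.3360 10.9446 14.0298 18.0598] v=[1.5600 -0.3540 0.1980 0.3980]
Step 3: x=[7.4642 10.8987 14.0591 18.1190] v=[1.2817 -0.4587 0.2925 0.5920]
Max displacement = 2.4642

Answer: 2.4642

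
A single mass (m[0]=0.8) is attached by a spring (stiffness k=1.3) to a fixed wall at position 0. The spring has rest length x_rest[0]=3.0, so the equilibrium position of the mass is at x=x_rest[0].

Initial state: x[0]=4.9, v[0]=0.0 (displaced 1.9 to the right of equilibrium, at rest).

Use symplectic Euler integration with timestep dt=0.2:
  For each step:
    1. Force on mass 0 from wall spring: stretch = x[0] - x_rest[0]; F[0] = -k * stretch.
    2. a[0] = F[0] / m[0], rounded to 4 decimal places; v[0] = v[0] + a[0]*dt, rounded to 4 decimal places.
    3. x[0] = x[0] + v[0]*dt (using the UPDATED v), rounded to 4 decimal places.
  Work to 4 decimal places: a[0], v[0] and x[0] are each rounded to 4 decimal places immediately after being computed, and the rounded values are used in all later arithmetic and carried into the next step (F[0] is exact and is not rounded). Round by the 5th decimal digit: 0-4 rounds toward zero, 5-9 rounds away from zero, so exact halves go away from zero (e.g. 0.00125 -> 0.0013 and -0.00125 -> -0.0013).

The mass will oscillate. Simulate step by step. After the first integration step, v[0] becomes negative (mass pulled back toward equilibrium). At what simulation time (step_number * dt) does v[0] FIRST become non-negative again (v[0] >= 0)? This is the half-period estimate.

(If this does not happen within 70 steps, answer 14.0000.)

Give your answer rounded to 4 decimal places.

Answer: 2.6000

Derivation:
Step 0: x=[4.9000] v=[0.0000]
Step 1: x=[4.7765] v=[-0.6175]
Step 2: x=[4.5375] v=[-1.1949]
Step 3: x=[4.1986] v=[-1.6946]
Step 4: x=[3.7818] v=[-2.0841]
Step 5: x=[3.3142] v=[-2.3382]
Step 6: x=[2.8261] v=[-2.4403]
Step 7: x=[2.3493] v=[-2.3838]
Step 8: x=[1.9148] v=[-2.1723]
Step 9: x=[1.5509] v=[-1.8196]
Step 10: x=[1.2812] v=[-1.3486]
Step 11: x=[1.1232] v=[-0.7900]
Step 12: x=[1.0872] v=[-0.1800]
Step 13: x=[1.1755] v=[0.4417]
First v>=0 after going negative at step 13, time=2.6000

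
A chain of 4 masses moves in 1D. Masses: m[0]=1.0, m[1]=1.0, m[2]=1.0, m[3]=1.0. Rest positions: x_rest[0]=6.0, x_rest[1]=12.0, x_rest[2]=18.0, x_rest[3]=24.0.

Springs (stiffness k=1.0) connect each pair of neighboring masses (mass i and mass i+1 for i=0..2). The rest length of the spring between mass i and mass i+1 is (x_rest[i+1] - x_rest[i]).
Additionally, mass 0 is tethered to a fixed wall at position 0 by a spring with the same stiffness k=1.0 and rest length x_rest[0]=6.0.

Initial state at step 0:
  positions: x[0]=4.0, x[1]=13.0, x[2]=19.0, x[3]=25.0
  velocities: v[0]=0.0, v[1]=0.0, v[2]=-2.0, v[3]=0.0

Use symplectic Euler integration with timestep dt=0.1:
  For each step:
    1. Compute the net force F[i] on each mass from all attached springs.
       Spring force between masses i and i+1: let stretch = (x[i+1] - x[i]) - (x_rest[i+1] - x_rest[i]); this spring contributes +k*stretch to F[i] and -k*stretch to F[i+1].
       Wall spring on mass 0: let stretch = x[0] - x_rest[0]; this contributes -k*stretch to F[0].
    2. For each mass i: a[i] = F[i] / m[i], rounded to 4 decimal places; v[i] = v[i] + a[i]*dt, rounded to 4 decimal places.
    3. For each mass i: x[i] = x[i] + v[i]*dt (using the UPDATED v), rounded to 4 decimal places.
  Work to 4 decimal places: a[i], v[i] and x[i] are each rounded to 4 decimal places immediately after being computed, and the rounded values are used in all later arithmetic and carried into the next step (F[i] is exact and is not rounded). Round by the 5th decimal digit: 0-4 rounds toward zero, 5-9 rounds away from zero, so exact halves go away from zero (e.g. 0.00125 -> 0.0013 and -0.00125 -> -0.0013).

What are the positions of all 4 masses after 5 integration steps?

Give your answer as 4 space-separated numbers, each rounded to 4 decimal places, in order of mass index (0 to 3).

Answer: 4.7051 12.5491 18.0675 24.9612

Derivation:
Step 0: x=[4.0000 13.0000 19.0000 25.0000] v=[0.0000 0.0000 -2.0000 0.0000]
Step 1: x=[4.0500 12.9700 18.8000 25.0000] v=[0.5000 -0.3000 -2.0000 0.0000]
Step 2: x=[4.1487 12.9091 18.6037 24.9980] v=[0.9870 -0.6090 -1.9630 -0.0200]
Step 3: x=[4.2935 12.8175 18.4144 24.9921] v=[1.4482 -0.9156 -1.8930 -0.0594]
Step 4: x=[4.4806 12.6967 18.2349 24.9804] v=[1.8713 -1.2083 -1.7949 -0.1172]
Step 5: x=[4.7051 12.5491 18.0675 24.9612] v=[2.2449 -1.4761 -1.6742 -0.1918]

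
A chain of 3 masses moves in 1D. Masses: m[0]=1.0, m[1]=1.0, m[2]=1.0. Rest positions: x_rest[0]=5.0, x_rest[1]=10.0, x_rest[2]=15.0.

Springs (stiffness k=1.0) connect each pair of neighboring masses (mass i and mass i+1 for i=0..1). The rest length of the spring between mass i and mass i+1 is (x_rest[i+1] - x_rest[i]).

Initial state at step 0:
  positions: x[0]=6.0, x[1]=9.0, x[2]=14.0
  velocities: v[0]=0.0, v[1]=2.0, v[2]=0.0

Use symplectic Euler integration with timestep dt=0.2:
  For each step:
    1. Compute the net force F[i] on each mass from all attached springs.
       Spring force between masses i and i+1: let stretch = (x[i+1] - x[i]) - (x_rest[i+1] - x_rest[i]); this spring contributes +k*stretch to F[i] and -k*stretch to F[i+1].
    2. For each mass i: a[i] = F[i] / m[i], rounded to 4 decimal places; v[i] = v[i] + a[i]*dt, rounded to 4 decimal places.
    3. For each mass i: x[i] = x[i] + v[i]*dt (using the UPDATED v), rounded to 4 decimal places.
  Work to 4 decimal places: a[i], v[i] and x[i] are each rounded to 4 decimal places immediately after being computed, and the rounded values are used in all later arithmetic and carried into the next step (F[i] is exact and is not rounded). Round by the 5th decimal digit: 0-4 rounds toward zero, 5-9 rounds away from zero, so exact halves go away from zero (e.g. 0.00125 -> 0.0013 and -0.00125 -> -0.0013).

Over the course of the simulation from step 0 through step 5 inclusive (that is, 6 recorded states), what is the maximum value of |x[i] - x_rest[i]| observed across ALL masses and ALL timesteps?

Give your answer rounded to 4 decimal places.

Answer: 1.3320

Derivation:
Step 0: x=[6.0000 9.0000 14.0000] v=[0.0000 2.0000 0.0000]
Step 1: x=[5.9200 9.4800 14.0000] v=[-0.4000 2.4000 0.0000]
Step 2: x=[5.7824 9.9984 14.0192] v=[-0.6880 2.5920 0.0960]
Step 3: x=[5.6134 10.5090 14.0776] v=[-0.8448 2.5530 0.2918]
Step 4: x=[5.4403 10.9665 14.1932] v=[-0.8657 2.2876 0.5781]
Step 5: x=[5.2882 11.3320 14.3798] v=[-0.7605 1.8277 0.9328]
Max displacement = 1.3320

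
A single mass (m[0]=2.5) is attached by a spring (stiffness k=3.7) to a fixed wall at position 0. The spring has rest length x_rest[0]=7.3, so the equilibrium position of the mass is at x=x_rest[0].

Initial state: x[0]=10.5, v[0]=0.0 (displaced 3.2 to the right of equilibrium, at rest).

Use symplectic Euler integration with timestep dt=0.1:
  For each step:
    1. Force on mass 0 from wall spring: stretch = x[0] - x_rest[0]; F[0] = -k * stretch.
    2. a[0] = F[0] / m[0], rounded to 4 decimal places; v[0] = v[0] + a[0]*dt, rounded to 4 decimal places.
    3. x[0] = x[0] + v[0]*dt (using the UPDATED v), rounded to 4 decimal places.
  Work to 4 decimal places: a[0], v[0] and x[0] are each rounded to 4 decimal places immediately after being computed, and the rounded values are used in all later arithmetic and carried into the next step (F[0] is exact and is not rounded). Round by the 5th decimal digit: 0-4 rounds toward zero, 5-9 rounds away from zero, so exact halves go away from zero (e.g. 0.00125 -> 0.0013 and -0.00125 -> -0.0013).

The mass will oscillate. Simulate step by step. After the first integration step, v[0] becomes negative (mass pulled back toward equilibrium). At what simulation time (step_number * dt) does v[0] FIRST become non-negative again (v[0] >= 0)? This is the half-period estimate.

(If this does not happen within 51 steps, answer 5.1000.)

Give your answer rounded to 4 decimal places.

Answer: 2.6000

Derivation:
Step 0: x=[10.5000] v=[0.0000]
Step 1: x=[10.4526] v=[-0.4736]
Step 2: x=[10.3586] v=[-0.9402]
Step 3: x=[10.2193] v=[-1.3929]
Step 4: x=[10.0368] v=[-1.8250]
Step 5: x=[9.8138] v=[-2.2301]
Step 6: x=[9.5536] v=[-2.6021]
Step 7: x=[9.2600] v=[-2.9356]
Step 8: x=[8.9374] v=[-3.2257]
Step 9: x=[8.5906] v=[-3.4680]
Step 10: x=[8.2247] v=[-3.6590]
Step 11: x=[7.8451] v=[-3.7959]
Step 12: x=[7.4574] v=[-3.8766]
Step 13: x=[7.0674] v=[-3.8999]
Step 14: x=[6.6809] v=[-3.8655]
Step 15: x=[6.3035] v=[-3.7739]
Step 16: x=[5.9409] v=[-3.6264]
Step 17: x=[5.5984] v=[-3.4253]
Step 18: x=[5.2811] v=[-3.1735]
Step 19: x=[4.9936] v=[-2.8747]
Step 20: x=[4.7403] v=[-2.5334]
Step 21: x=[4.5248] v=[-2.1546]
Step 22: x=[4.3504] v=[-1.7439]
Step 23: x=[4.2197] v=[-1.3074]
Step 24: x=[4.1346] v=[-0.8515]
Step 25: x=[4.0963] v=[-0.3830]
Step 26: x=[4.1054] v=[0.0912]
First v>=0 after going negative at step 26, time=2.6000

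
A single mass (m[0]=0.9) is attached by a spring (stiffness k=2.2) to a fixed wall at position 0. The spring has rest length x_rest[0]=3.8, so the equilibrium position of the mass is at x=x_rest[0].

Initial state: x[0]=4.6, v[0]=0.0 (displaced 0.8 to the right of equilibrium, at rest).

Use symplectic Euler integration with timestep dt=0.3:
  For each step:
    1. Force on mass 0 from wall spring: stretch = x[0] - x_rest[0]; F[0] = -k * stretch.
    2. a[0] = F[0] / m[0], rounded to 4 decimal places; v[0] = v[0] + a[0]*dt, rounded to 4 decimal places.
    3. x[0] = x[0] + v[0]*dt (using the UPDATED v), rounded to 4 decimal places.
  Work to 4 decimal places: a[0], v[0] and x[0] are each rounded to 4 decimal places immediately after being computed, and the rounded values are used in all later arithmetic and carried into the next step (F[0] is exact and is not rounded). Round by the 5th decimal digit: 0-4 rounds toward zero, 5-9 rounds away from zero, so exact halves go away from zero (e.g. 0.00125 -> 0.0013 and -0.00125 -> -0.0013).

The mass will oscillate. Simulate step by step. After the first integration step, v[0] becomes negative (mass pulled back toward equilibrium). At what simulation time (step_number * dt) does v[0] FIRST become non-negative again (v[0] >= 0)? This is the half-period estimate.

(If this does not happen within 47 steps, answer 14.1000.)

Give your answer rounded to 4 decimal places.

Answer: 2.1000

Derivation:
Step 0: x=[4.6000] v=[0.0000]
Step 1: x=[4.4240] v=[-0.5867]
Step 2: x=[4.1107] v=[-1.0443]
Step 3: x=[3.7290] v=[-1.2722]
Step 4: x=[3.3630] v=[-1.2201]
Step 5: x=[3.0931] v=[-0.8996]
Step 6: x=[2.9787] v=[-0.3812]
Step 7: x=[3.0450] v=[0.2211]
First v>=0 after going negative at step 7, time=2.1000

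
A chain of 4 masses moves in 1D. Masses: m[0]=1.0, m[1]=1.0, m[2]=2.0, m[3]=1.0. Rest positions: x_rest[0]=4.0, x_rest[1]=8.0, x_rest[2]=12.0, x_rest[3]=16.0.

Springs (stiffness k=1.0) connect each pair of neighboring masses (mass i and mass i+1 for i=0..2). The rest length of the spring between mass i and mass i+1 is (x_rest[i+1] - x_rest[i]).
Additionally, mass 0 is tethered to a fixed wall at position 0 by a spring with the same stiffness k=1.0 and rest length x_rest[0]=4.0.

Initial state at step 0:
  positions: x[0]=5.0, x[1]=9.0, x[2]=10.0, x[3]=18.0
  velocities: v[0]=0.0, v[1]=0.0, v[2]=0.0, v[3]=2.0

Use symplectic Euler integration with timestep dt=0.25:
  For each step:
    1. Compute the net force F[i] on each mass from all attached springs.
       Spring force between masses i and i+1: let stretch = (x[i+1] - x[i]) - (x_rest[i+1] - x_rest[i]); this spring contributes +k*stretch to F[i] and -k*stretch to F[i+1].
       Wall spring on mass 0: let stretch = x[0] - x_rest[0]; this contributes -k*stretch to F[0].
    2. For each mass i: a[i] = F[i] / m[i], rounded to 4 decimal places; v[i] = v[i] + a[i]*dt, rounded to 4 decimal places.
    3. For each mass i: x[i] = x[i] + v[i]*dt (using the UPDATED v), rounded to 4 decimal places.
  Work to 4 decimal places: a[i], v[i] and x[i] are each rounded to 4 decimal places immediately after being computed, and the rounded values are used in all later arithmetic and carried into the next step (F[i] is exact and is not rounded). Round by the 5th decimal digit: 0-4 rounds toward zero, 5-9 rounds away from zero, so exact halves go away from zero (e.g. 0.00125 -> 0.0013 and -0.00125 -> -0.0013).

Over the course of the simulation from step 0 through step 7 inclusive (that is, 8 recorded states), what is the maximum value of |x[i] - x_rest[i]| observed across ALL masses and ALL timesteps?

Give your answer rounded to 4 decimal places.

Step 0: x=[5.0000 9.0000 10.0000 18.0000] v=[0.0000 0.0000 0.0000 2.0000]
Step 1: x=[4.9375 8.8125 10.2188 18.2500] v=[-0.2500 -0.7500 0.8750 1.0000]
Step 2: x=[4.8086 8.4707 10.6446 18.2481] v=[-0.5156 -1.3672 1.7031 -0.0078]
Step 3: x=[4.6081 8.0359 11.2401 18.0209] v=[-0.8022 -1.7393 2.3818 -0.9087]
Step 4: x=[4.3338 7.5871 11.9473 17.6199] v=[-1.0973 -1.7952 2.8289 -1.6039]
Step 5: x=[3.9920 7.2075 12.6956 17.1144] v=[-1.3674 -1.5185 2.9930 -2.0221]
Step 6: x=[3.6016 6.9699 13.4104 16.5827] v=[-1.5615 -0.9504 2.8593 -2.1268]
Step 7: x=[3.1967 6.9243 14.0231 16.1027] v=[-1.6198 -0.1824 2.4508 -1.9199]
Max displacement = 2.2500

Answer: 2.2500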